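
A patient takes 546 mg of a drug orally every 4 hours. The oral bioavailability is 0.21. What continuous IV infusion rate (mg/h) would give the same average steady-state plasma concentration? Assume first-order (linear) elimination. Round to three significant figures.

28.7 mg/h

Equivalent systemic input: infusion rate = F·D/τ.
Rate = 0.21 × 546 / 4 = 28.67 mg/h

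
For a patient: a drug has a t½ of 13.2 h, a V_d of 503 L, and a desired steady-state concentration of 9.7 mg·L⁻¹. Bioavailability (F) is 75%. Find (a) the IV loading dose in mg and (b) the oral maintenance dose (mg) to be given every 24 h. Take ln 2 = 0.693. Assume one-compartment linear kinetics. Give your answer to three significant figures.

LD = Vd × C = 503.0 × 9.7 = 4879 mg
CL = 0.693 × Vd / t½ = 0.693 × 503.0 / 13.2 = 26.41 L/h
D = CL × Css × τ / F = 26.41 × 9.7 × 24 / 0.75 = 8198 mg

(a) 4880 mg; (b) 8200 mg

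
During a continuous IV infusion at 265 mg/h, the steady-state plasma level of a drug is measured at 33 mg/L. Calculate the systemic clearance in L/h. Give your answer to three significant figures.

8.03 L/h

At steady state, infusion rate = CL × Css, so CL = rate / Css.
CL = 265 / 33 = 8.030 L/h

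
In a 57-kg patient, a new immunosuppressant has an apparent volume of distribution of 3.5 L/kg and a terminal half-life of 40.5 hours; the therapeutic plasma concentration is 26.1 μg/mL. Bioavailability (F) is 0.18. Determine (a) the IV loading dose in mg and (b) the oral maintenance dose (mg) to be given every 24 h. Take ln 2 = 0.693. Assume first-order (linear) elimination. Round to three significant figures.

Total Vd = 3.5 × 57 = 199.5 L
LD = Vd × C = 199.5 × 26.1 = 5207 mg
CL = 0.693 × Vd / t½ = 0.693 × 199.5 / 40.5 = 3.414 L/h
D = CL × Css × τ / F = 3.414 × 26.1 × 24 / 0.18 = 11880 mg

(a) 5210 mg; (b) 11900 mg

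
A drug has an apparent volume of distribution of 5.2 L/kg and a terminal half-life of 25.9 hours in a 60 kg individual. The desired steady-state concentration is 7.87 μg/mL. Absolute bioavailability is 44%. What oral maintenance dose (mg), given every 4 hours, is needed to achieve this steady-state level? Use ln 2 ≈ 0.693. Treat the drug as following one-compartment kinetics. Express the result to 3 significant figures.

597 mg

Vd(total) = 60 kg × 5.2 L/kg = 312.0 L
k = 0.693/25.9 = 0.02676 h⁻¹, so CL = k·Vd = 0.02676 × 312.0 = 8.349 L/h
D = CL × Css × τ / F = 8.349 × 7.87 × 4 / 0.44 = 597.3 mg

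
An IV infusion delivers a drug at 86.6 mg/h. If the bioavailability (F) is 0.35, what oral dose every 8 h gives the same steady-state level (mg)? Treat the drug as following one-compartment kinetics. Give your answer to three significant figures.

To maintain the same Css, the systemic dosing rate must be unchanged: F·D/τ = infusion rate.
D = rate × τ / F = 86.6 × 8 / 0.35 = 1979 mg

1980 mg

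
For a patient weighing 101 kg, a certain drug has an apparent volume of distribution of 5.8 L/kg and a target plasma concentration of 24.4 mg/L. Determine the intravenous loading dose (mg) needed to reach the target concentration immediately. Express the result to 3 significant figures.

14300 mg

Vd = 5.8 L/kg × 101 kg = 585.8 L
LD = Vd × C = 585.8 × 24.40 = 14290 mg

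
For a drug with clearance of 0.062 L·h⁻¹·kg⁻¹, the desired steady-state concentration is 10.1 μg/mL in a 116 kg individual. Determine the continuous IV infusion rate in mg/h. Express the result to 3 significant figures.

72.6 mg/h

CL = 0.062 L·h⁻¹·kg⁻¹ × 116 kg = 7.192 L/h
R₀ = 7.192 × 10.1 = 72.64 mg/h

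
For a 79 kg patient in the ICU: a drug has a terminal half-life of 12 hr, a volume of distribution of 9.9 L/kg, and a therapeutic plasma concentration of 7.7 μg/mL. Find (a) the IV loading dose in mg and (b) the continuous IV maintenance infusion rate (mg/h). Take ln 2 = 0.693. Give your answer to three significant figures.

(a) 6020 mg; (b) 348 mg/h

Vd = 9.9 L/kg × 79 kg = 782.1 L
LD = Vd × C = 782.1 × 7.7 = 6022 mg
CL = 0.693 × Vd / t½ = 0.693 × 782.1 / 12 = 45.17 L/h
Infusion rate = CL × Css = 45.17 × 7.7 = 347.8 mg/h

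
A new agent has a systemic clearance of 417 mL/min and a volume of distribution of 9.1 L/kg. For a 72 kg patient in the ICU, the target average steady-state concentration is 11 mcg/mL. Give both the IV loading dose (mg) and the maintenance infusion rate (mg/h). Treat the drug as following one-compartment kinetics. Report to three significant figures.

Total Vd = 9.1 × 72 = 655.2 L
LD = Vd · C_target = 655.2 × 11 = 7207 mg
CL = 417 mL/min = 417 × 0.06 = 25.02 L/h
Infusion rate = 25.02 L/h × 11 mg/L = 275.2 mg/h

(a) 7210 mg; (b) 275 mg/h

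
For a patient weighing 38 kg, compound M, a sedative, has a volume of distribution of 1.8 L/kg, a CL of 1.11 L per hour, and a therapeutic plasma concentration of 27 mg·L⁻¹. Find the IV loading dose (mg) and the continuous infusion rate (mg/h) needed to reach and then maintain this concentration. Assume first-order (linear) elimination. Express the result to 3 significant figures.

(a) 1850 mg; (b) 30.0 mg/h

Total Vd = 1.8 × 38 = 68.40 L
Loading dose = Vd × C = 68.40 × 27 = 1847 mg
Infusion rate = 1.110 L/h × 27 mg/L = 29.97 mg/h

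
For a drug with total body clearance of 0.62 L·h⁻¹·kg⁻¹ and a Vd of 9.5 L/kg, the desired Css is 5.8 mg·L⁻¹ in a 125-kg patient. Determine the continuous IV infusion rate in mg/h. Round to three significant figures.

450 mg/h

CL = 0.62 L·h⁻¹·kg⁻¹ × 125 kg = 77.50 L/h
Infusion rate = CL · Css = 77.50 L/h × 5.8 mg/L = 449.5 mg/h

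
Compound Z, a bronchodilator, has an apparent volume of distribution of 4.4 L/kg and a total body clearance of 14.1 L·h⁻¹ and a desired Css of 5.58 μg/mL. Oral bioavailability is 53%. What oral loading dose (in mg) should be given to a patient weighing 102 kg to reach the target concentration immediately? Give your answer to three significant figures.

Total Vd = 4.4 × 102 = 448.8 L
The loading dose fills Vd to the target concentration.
LD = Vd × C / F = 448.8 × 5.580 / 0.53 = 4725 mg

4730 mg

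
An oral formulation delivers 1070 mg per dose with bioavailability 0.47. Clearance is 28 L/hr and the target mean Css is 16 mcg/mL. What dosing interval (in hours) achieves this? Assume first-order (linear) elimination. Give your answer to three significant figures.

1.12 h

F·D/τ = CL·Css → τ = F·D / (CL·Css).
τ = 0.47 × 1070 / (28 × 16) = 1.123 h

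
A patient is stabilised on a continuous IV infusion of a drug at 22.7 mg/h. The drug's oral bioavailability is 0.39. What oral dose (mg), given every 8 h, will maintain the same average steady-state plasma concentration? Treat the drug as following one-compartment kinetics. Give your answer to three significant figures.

466 mg

To maintain the same Css, the systemic dosing rate must be unchanged: F·D/τ = infusion rate.
D = rate × τ / F = 22.7 × 8 / 0.39 = 465.6 mg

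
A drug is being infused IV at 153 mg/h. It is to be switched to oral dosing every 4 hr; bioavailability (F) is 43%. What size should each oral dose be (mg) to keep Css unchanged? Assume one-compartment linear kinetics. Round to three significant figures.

1420 mg

To maintain the same Css, the systemic dosing rate must be unchanged: F·D/τ = infusion rate.
D = rate × τ / F = 153 × 4 / 0.43 = 1423 mg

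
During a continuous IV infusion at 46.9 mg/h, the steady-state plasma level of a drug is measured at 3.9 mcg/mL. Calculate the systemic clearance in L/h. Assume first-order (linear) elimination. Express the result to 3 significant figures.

At steady state, infusion rate = CL × Css, so CL = rate / Css.
CL = 46.9 / 3.9 = 12.03 L/h

12.0 L/h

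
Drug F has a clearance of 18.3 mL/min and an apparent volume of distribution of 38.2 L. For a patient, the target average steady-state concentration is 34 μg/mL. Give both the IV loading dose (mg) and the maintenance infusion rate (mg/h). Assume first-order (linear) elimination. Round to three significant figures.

Loading: fill Vd to C_target → 38.20 L × 34 mg/L = 1299 mg
CL = 18.3 mL/min = 18.3 × 0.06 = 1.098 L/h
Infusion rate = 1.098 L/h × 34 mg/L = 37.33 mg/h

(a) 1300 mg; (b) 37.3 mg/h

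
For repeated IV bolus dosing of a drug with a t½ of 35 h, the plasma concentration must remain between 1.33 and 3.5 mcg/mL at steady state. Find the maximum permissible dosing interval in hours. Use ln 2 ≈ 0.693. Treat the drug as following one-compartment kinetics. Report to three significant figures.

k = 0.693 / t½ = 0.693 / 35 = 0.01980 h⁻¹
Between IV bolus doses, concentration decays as C = C₀·e^(−kτ), so C_peak/C_trough = e^(kτ).
τ_max = ln(C_peak/C_trough) / k = ln(3.5/1.33) / 0.01980 = 0.9676 / 0.01980 = 48.87 h

48.9 h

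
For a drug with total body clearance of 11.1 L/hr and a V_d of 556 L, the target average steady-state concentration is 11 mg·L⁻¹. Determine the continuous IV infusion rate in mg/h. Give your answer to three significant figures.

122 mg/h

At steady state, infusion rate equals elimination rate: rate in = CL × Css.
R₀ = 11.10 × 11 = 122.1 mg/h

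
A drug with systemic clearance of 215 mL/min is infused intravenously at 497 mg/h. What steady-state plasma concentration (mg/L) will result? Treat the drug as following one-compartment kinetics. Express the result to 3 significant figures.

CL = 215 mL/min × 60/1000 = 12.90 L/h
Css = rate / CL = 497 / 12.90 = 38.53 mg/L

38.5 mg/L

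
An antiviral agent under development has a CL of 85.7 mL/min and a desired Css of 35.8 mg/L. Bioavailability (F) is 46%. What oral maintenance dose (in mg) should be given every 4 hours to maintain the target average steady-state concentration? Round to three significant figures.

CL = 85.7 mL/min × 60/1000 = 5.142 L/h
At steady state, dose per interval replaces the amount cleared in that interval: F·D/τ = CL·Css.
D = CL × Css × τ / F = 5.142 × 35.8 × 4 / 0.46 = 1601 mg

1600 mg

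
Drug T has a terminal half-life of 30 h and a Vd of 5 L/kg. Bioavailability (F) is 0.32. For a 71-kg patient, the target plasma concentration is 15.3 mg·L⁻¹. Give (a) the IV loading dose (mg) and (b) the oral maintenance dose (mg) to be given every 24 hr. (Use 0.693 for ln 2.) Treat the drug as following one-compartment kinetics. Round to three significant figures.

Vd(total) = 71 kg × 5 L/kg = 355.0 L
LD = Vd × C = 355.0 × 15.3 = 5432 mg
CL = 0.693 × Vd / t½ = 0.693 × 355.0 / 30 = 8.201 L/h
D = CL × Css × τ / F = 8.201 × 15.3 × 24 / 0.32 = 9411 mg

(a) 5430 mg; (b) 9410 mg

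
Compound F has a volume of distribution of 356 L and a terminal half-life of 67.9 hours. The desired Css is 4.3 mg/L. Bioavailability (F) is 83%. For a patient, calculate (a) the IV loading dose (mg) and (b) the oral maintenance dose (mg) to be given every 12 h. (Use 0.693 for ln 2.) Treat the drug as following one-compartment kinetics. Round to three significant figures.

(a) 1530 mg; (b) 226 mg

LD = Vd × C = 356.0 × 4.3 = 1531 mg
CL = 0.693 × Vd / t½ = 0.693 × 356.0 / 67.9 = 3.633 L/h
D = CL × Css × τ / F = 3.633 × 4.3 × 12 / 0.83 = 225.9 mg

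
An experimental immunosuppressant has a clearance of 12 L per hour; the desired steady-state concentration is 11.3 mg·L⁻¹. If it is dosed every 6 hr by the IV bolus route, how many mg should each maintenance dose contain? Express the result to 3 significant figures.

814 mg

D = CL × Css × τ = 12.00 × 11.3 × 6 = 813.6 mg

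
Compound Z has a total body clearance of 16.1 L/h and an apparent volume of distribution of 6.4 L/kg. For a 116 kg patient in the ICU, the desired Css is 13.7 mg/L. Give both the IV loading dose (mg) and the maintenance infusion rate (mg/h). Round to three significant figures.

(a) 10200 mg; (b) 221 mg/h

Vd = 6.4 L/kg × 116 kg = 742.4 L
LD = Vd · C_target = 742.4 × 13.7 = 10170 mg
Maintenance: replace elimination → rate = CL × Css = 16.10 × 13.7 = 220.6 mg/h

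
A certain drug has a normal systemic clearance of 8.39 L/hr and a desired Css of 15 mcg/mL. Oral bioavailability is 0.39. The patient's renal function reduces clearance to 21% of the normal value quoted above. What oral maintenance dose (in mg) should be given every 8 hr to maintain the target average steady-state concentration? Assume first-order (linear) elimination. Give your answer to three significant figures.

542 mg

Patient clearance = 0.21 × 8.390 = 1.762 L/h
At steady state, dose per interval replaces the amount cleared in that interval: F·D/τ = CL·Css.
D = CL × Css × τ / F = 1.762 × 15 × 8 / 0.39 = 542.2 mg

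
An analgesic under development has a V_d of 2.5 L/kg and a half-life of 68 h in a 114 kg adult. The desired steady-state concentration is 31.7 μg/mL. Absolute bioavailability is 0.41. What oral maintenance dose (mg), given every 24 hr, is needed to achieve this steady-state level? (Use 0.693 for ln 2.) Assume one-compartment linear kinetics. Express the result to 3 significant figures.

Vd = 2.5 L/kg × 114 kg = 285.0 L
CL = 0.693 × Vd / t½ = 0.693 × 285.0 / 68 = 2.904 L/h
D = CL × Css × τ / F = 2.904 × 31.7 × 24 / 0.41 = 5389 mg

5390 mg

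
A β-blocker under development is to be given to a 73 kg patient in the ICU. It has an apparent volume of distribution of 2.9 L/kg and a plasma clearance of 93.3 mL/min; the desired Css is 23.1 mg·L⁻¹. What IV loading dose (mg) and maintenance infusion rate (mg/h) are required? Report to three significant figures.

Total Vd = 2.9 × 73 = 211.7 L
Loading: fill Vd to C_target → 211.7 L × 23.1 mg/L = 4890 mg
CL = 93.3 mL/min = 93.3 × 0.06 = 5.598 L/h
Infusion rate = 5.598 L/h × 23.1 mg/L = 129.3 mg/h

(a) 4890 mg; (b) 129 mg/h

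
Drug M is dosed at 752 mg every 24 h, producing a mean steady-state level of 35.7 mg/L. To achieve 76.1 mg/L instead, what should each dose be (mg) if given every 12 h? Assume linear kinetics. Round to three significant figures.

802 mg

For first-order elimination, Css ∝ F·D/(CL·τ); F and CL are unchanged, so Css ∝ D/τ.
D₂ = D₁ × (Css,target / Css,current) × (τ₂/τ₁) = 752 × (76.1/35.7) × (12/24) = 801.5 mg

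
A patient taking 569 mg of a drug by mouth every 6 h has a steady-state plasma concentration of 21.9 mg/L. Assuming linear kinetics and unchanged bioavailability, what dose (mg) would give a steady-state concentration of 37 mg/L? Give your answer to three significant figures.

961 mg

With linear kinetics, Css is proportional to dose rate (D/τ) at fixed clearance.
D₂ = D₁ × (Css,target / Css,current) = 569 × 37/21.9 = 961.3 mg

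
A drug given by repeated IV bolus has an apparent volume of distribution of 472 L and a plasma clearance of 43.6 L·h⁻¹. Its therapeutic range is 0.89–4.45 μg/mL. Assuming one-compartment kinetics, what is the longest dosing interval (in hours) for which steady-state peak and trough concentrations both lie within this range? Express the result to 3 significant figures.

17.4 h

k = CL / Vd = 43.60 / 472.0 = 0.09237 h⁻¹
Between IV bolus doses, concentration decays as C = C₀·e^(−kτ), so C_peak/C_trough = e^(kτ).
τ_max = ln(C_peak/C_trough) / k = ln(4.45/0.89) / 0.09237 = 1.609 / 0.09237 = 17.42 h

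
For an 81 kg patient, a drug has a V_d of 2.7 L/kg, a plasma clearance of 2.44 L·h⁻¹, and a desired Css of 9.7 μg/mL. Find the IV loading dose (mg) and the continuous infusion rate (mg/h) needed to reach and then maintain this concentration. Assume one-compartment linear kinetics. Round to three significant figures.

(a) 2120 mg; (b) 23.7 mg/h

Vd(total) = 81 kg × 2.7 L/kg = 218.7 L
Loading: fill Vd to C_target → 218.7 L × 9.7 mg/L = 2121 mg
Infusion rate = 2.440 L/h × 9.7 mg/L = 23.67 mg/h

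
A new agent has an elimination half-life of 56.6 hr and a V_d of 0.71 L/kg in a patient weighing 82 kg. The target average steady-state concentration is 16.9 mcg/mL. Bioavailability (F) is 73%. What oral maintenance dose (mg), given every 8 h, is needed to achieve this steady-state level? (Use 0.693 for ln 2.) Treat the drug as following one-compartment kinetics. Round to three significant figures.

Vd = 0.71 L/kg × 82 kg = 58.22 L
k = 0.693/56.6 = 0.01224 h⁻¹, so CL = k·Vd = 0.01224 × 58.22 = 0.7126 L/h
D = CL × Css × τ / F = 0.7126 × 16.9 × 8 / 0.73 = 132.0 mg

132 mg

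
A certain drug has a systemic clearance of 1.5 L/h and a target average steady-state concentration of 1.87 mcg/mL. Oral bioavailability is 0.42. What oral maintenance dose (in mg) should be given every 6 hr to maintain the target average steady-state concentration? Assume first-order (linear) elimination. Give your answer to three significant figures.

D = CL × Css × τ / F = 1.500 × 1.87 × 6 / 0.42 = 40.07 mg

40.1 mg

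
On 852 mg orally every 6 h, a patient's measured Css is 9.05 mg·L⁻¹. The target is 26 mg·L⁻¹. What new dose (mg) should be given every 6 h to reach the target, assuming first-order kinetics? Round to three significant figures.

2450 mg

For first-order elimination, Css ∝ F·D/(CL·τ); F and CL are unchanged, so Css ∝ D/τ.
D₂ = D₁ × (Css,target / Css,current) = 852 × 26/9.05 = 2448 mg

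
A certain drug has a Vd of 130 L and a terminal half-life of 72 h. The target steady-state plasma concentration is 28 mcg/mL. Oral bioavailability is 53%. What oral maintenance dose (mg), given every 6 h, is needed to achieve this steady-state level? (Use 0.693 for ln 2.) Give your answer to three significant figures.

397 mg

CL = 0.693 × Vd / t½ = 0.693 × 130.0 / 72 = 1.251 L/h
D = CL × Css × τ / F = 1.251 × 28 × 6 / 0.53 = 396.5 mg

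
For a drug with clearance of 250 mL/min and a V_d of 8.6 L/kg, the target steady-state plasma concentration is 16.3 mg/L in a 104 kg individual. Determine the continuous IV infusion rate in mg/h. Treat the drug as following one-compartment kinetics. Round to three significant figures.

245 mg/h

Convert clearance: 250 mL/min × 60 min/h ÷ 1000 mL/L = 15.00 L/h
At steady state, infusion rate equals elimination rate: rate in = CL × Css.
Infusion rate = CL · Css = 15.00 L/h × 16.3 mg/L = 244.5 mg/h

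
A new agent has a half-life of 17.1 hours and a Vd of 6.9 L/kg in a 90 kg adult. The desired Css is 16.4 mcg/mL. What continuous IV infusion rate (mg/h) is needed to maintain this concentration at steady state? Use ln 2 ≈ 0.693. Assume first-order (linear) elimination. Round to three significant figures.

413 mg/h

Vd(total) = 90 kg × 6.9 L/kg = 621.0 L
k = 0.693/17.1 = 0.04053 h⁻¹, so CL = k·Vd = 0.04053 × 621.0 = 25.17 L/h
Infusion rate = CL × Css = 25.17 × 16.4 = 412.8 mg/h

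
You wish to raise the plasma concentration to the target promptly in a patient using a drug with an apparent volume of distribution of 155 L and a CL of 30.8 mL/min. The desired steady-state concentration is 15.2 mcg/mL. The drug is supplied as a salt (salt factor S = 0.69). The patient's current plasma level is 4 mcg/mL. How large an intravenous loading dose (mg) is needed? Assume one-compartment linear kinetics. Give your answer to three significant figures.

2520 mg

Concentration deficit ΔC = 15.2 − 4 = 11.20 mg/L
LD = Vd × ΔC / S = 155.0 × 11.20 / 0.69 = 2516 mg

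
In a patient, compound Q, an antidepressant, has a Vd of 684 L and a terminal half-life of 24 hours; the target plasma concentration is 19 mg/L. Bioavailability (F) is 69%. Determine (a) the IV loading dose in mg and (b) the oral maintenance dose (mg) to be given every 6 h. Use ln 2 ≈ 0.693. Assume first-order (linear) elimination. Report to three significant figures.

(a) 13000 mg; (b) 3260 mg

LD = Vd × C = 684.0 × 19 = 13000 mg
CL = 0.693 × Vd / t½ = 0.693 × 684.0 / 24 = 19.75 L/h
D = CL × Css × τ / F = 19.75 × 19 × 6 / 0.69 = 3263 mg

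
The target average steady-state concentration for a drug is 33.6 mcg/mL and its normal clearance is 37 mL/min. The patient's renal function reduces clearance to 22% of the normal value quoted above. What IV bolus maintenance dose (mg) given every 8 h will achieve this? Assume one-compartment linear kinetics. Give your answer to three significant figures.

131 mg

CL = 37 mL/min = 37 × 0.06 = 2.220 L/h
Patient clearance = 0.22 × 2.220 = 0.4884 L/h
At steady state, dose per interval replaces the amount cleared in that interval: D/τ = CL·Css.
D = CL × Css × τ = 0.4884 × 33.6 × 8 = 131.3 mg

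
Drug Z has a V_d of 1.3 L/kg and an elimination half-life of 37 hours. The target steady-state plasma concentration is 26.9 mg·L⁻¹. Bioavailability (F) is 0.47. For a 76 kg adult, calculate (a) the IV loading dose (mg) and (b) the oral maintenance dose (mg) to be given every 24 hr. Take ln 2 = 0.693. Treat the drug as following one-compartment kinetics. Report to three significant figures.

(a) 2660 mg; (b) 2540 mg

Total Vd = 1.3 × 76 = 98.80 L
LD = Vd × C = 98.80 × 26.9 = 2658 mg
CL = 0.693 × Vd / t½ = 0.693 × 98.80 / 37 = 1.850 L/h
D = CL × Css × τ / F = 1.850 × 26.9 × 24 / 0.47 = 2541 mg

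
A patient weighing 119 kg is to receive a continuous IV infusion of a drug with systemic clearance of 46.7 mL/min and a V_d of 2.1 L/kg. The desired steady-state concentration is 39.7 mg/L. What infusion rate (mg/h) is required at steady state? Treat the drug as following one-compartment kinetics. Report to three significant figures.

111 mg/h

CL = 46.7 mL/min = 46.7 × 0.06 = 2.802 L/h
At steady state, infusion rate equals elimination rate: rate in = CL × Css.
Infusion rate = CL · Css = 2.802 L/h × 39.7 mg/L = 111.2 mg/h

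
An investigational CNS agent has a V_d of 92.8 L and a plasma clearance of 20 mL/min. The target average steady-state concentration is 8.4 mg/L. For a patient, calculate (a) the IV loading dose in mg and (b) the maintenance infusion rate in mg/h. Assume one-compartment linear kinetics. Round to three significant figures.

Loading: fill Vd to C_target → 92.80 L × 8.4 mg/L = 779.5 mg
Convert clearance: 20 mL/min × 60 min/h ÷ 1000 mL/L = 1.200 L/h
Maintenance: replace elimination → rate = CL × Css = 1.200 × 8.4 = 10.08 mg/h

(a) 780 mg; (b) 10.1 mg/h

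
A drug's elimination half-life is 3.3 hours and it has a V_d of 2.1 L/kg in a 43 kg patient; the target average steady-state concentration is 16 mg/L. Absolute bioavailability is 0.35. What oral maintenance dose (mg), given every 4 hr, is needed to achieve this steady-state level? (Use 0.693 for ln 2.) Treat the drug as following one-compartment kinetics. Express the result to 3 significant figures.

Vd = 2.1 L/kg × 43 kg = 90.30 L
CL = ln 2 · Vd / t½ = 0.693 × 90.30 / 3.3 = 18.96 L/h
D = CL × Css × τ / F = 18.96 × 16 × 4 / 0.35 = 3467 mg

3470 mg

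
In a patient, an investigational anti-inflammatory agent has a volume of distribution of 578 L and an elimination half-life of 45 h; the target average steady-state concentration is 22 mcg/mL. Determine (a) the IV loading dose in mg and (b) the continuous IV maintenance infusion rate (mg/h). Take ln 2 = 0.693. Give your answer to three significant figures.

(a) 12700 mg; (b) 196 mg/h

LD = Vd × C = 578.0 × 22 = 12720 mg
CL = 0.693 × Vd / t½ = 0.693 × 578.0 / 45 = 8.901 L/h
Infusion rate = CL × Css = 8.901 × 22 = 195.8 mg/h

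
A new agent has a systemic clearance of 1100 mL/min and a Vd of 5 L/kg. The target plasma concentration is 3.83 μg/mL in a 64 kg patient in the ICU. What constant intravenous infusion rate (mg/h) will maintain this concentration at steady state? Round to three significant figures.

CL = 1100 mL/min = 1100 × 0.06 = 66.00 L/h
Maintenance depends on clearance, not Vd — rate in must match rate out.
Infusion rate = CL · Css = 66.00 L/h × 3.83 mg/L = 252.8 mg/h

253 mg/h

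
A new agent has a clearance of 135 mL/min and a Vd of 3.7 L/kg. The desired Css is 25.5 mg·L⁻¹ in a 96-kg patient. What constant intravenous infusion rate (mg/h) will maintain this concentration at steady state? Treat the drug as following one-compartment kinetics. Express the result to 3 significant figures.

207 mg/h

Convert clearance: 135 mL/min × 60 min/h ÷ 1000 mL/L = 8.100 L/h
Infusion rate = CL · Css = 8.100 L/h × 25.5 mg/L = 206.6 mg/h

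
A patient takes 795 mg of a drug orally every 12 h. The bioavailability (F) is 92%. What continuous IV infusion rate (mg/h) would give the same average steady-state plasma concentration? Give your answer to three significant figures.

Equivalent systemic input: infusion rate = F·D/τ.
Rate = 0.92 × 795 / 12 = 60.95 mg/h

61.0 mg/h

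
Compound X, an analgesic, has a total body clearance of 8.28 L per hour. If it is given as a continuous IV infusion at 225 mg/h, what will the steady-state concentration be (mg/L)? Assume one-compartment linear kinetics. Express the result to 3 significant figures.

Css = rate / CL = 225 / 8.280 = 27.17 mg/L

27.2 mg/L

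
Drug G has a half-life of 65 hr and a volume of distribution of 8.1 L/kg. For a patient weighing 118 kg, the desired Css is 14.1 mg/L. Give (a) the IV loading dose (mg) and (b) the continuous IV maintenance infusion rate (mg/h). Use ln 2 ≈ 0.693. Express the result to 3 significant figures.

(a) 13500 mg; (b) 144 mg/h

Vd(total) = 118 kg × 8.1 L/kg = 955.8 L
LD = Vd × C = 955.8 × 14.1 = 13480 mg
CL = 0.693 × Vd / t½ = 0.693 × 955.8 / 65 = 10.19 L/h
Infusion rate = CL × Css = 10.19 × 14.1 = 143.7 mg/h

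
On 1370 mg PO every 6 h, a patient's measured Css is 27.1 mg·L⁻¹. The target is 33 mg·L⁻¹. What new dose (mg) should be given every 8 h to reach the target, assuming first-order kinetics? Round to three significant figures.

2220 mg

For first-order elimination, Css ∝ F·D/(CL·τ); F and CL are unchanged, so Css ∝ D/τ.
D₂ = D₁ × (Css,target / Css,current) × (τ₂/τ₁) = 1370 × (33/27.1) × (8/6) = 2224 mg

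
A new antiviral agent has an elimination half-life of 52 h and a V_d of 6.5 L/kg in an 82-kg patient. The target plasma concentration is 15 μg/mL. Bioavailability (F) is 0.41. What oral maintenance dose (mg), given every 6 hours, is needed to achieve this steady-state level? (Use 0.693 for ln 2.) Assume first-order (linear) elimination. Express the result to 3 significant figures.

Total Vd = 6.5 × 82 = 533.0 L
CL = ln 2 · Vd / t½ = 0.693 × 533.0 / 52 = 7.103 L/h
D = CL × Css × τ / F = 7.103 × 15 × 6 / 0.41 = 1559 mg

1560 mg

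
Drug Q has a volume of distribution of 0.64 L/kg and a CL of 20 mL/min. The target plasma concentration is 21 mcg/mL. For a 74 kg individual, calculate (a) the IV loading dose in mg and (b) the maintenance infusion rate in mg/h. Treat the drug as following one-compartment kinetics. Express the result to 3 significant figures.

Vd(total) = 74 kg × 0.64 L/kg = 47.36 L
LD = Vd · C_target = 47.36 × 21 = 994.6 mg
Convert clearance: 20 mL/min × 60 min/h ÷ 1000 mL/L = 1.200 L/h
Maintenance infusion rate = CL × Css = 1.200 × 21 = 25.20 mg/h

(a) 995 mg; (b) 25.2 mg/h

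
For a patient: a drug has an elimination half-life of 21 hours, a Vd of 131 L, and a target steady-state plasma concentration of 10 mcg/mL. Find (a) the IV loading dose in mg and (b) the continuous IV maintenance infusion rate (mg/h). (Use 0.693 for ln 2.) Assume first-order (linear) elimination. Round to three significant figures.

(a) 1310 mg; (b) 43.2 mg/h

LD = Vd × C = 131.0 × 10 = 1310 mg
CL = 0.693 × Vd / t½ = 0.693 × 131.0 / 21 = 4.323 L/h
Infusion rate = CL × Css = 4.323 × 10 = 43.23 mg/h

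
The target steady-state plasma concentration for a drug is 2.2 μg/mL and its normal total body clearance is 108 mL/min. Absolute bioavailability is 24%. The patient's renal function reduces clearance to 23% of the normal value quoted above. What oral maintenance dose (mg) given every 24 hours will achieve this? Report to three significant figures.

328 mg

CL = 108 mL/min × 60/1000 = 6.480 L/h
Patient clearance = 0.23 × 6.480 = 1.490 L/h
At steady state, dose per interval replaces the amount cleared in that interval: F·D/τ = CL·Css.
D = CL × Css × τ / F = 1.490 × 2.2 × 24 / 0.24 = 327.8 mg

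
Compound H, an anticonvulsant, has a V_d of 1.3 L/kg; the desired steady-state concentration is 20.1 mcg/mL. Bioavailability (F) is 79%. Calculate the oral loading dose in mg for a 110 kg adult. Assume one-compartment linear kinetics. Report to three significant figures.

3640 mg

Vd(total) = 110 kg × 1.3 L/kg = 143.0 L
The loading dose fills Vd to the target concentration.
LD = Vd × C / F = 143.0 × 20.10 / 0.79 = 3638 mg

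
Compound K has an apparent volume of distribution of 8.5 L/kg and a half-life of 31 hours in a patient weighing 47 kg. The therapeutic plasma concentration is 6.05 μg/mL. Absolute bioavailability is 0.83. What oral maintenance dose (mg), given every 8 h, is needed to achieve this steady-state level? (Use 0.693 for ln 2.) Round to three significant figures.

521 mg

Total Vd = 8.5 × 47 = 399.5 L
CL = ln 2 · Vd / t½ = 0.693 × 399.5 / 31 = 8.931 L/h
D = CL × Css × τ / F = 8.931 × 6.05 × 8 / 0.83 = 520.8 mg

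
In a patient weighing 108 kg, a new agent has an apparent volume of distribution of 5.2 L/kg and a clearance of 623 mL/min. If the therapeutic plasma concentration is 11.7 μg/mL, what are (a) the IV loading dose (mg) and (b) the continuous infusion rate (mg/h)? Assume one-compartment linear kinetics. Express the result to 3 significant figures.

(a) 6570 mg; (b) 437 mg/h

Vd(total) = 108 kg × 5.2 L/kg = 561.6 L
Loading: fill Vd to C_target → 561.6 L × 11.7 mg/L = 6571 mg
CL = 623 mL/min × 60/1000 = 37.38 L/h
Maintenance: replace elimination → rate = CL × Css = 37.38 × 11.7 = 437.3 mg/h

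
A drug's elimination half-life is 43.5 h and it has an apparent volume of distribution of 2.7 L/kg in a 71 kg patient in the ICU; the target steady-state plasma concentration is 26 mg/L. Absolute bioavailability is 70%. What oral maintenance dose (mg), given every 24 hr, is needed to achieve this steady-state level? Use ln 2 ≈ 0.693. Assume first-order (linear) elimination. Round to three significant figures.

Vd(total) = 71 kg × 2.7 L/kg = 191.7 L
CL = 0.693 × Vd / t½ = 0.693 × 191.7 / 43.5 = 3.054 L/h
D = CL × Css × τ / F = 3.054 × 26 × 24 / 0.7 = 2722 mg

2720 mg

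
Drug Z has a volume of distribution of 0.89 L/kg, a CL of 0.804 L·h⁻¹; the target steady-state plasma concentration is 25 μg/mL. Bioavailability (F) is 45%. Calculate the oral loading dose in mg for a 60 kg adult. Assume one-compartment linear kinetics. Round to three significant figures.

Vd(total) = 60 kg × 0.89 L/kg = 53.40 L
LD = Vd × C / F = 53.40 × 25.00 / 0.45 = 2967 mg

2970 mg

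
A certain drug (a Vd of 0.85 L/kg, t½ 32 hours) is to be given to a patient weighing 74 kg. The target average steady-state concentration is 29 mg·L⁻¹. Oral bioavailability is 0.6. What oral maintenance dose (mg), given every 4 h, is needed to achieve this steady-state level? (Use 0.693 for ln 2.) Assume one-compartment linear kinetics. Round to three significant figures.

263 mg

Total Vd = 0.85 × 74 = 62.90 L
k = 0.693/32 = 0.02166 h⁻¹, so CL = k·Vd = 0.02166 × 62.90 = 1.362 L/h
D = CL × Css × τ / F = 1.362 × 29 × 4 / 0.6 = 263.3 mg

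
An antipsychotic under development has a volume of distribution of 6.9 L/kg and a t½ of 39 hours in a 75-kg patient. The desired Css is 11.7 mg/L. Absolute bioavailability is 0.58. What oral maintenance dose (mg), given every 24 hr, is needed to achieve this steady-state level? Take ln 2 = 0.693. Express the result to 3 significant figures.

Vd(total) = 75 kg × 6.9 L/kg = 517.5 L
k = 0.693/39 = 0.01777 h⁻¹, so CL = k·Vd = 0.01777 × 517.5 = 9.196 L/h
D = CL × Css × τ / F = 9.196 × 11.7 × 24 / 0.58 = 4452 mg

4450 mg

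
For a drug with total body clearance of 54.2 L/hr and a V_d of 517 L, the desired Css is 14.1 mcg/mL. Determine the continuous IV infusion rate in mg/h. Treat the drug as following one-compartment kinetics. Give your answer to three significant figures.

764 mg/h

Vd does not affect the maintenance rate; only clearance governs steady-state input.
Infusion rate = CL · Css = 54.20 L/h × 14.1 mg/L = 764.2 mg/h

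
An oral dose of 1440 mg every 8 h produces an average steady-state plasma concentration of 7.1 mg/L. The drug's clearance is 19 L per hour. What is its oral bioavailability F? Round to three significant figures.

F·D/τ = CL·Css at steady state → F = CL·Css·τ / D.
F = 19 × 7.1 × 8 / 1440 = 0.749

0.749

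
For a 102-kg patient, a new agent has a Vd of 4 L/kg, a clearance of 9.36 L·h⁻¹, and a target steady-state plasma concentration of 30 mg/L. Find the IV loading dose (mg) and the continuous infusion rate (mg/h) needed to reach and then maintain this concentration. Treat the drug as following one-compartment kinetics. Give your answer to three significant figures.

(a) 12200 mg; (b) 281 mg/h

Vd = 4 L/kg × 102 kg = 408.0 L
LD = Vd · C_target = 408.0 × 30 = 12240 mg
Infusion rate = 9.360 L/h × 30 mg/L = 280.8 mg/h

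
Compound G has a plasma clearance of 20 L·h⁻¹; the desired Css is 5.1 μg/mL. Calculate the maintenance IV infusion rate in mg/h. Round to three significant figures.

102 mg/h

At steady state, infusion rate equals elimination rate: rate in = CL × Css.
R₀ = 20.00 × 5.1 = 102.0 mg/h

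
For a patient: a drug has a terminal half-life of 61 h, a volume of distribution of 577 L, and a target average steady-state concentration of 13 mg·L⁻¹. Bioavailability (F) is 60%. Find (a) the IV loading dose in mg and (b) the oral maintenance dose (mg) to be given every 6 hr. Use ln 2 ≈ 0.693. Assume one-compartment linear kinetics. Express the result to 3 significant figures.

(a) 7500 mg; (b) 852 mg

LD = Vd × C = 577.0 × 13 = 7501 mg
CL = 0.693 × Vd / t½ = 0.693 × 577.0 / 61 = 6.555 L/h
D = CL × Css × τ / F = 6.555 × 13 × 6 / 0.6 = 852.2 mg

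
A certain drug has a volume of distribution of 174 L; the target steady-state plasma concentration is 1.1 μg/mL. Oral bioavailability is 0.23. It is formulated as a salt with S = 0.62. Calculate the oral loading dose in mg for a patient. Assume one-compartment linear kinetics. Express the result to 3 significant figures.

1340 mg

LD = Vd × C / F / S = 174.0 × 1.100 / 0.23 / 0.62 = 1342 mg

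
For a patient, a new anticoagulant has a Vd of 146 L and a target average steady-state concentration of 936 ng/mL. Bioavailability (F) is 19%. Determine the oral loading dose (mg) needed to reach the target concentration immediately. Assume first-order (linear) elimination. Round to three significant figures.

C = 936 ng/mL = 0.9360 mg/L
LD = Vd × C / F = 146.0 × 0.9360 / 0.19 = 719.2 mg

719 mg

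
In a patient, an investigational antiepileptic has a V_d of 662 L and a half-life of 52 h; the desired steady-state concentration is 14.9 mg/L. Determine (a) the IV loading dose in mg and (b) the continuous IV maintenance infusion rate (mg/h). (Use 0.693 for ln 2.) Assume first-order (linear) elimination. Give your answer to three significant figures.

LD = Vd × C = 662.0 × 14.9 = 9864 mg
CL = 0.693 × Vd / t½ = 0.693 × 662.0 / 52 = 8.822 L/h
Infusion rate = CL × Css = 8.822 × 14.9 = 131.4 mg/h

(a) 9860 mg; (b) 131 mg/h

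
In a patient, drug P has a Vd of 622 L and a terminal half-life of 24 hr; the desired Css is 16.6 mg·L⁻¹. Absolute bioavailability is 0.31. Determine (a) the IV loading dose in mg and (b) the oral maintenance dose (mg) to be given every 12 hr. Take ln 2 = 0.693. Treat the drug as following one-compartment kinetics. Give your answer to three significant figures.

(a) 10300 mg; (b) 11500 mg

LD = Vd × C = 622.0 × 16.6 = 10330 mg
CL = 0.693 × Vd / t½ = 0.693 × 622.0 / 24 = 17.96 L/h
D = CL × Css × τ / F = 17.96 × 16.6 × 12 / 0.31 = 11540 mg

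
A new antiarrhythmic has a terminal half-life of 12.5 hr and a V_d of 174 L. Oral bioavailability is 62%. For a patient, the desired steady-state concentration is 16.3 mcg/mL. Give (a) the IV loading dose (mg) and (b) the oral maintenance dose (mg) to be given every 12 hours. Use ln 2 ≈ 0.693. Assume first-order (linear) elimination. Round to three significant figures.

LD = Vd × C = 174.0 × 16.3 = 2836 mg
CL = 0.693 × Vd / t½ = 0.693 × 174.0 / 12.5 = 9.647 L/h
D = CL × Css × τ / F = 9.647 × 16.3 × 12 / 0.62 = 3043 mg

(a) 2840 mg; (b) 3040 mg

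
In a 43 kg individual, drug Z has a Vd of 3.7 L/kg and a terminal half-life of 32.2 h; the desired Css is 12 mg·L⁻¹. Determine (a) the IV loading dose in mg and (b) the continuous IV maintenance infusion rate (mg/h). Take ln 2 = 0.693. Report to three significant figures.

Vd = 3.7 L/kg × 43 kg = 159.1 L
LD = Vd × C = 159.1 × 12 = 1909 mg
CL = 0.693 × Vd / t½ = 0.693 × 159.1 / 32.2 = 3.424 L/h
Infusion rate = CL × Css = 3.424 × 12 = 41.09 mg/h

(a) 1910 mg; (b) 41.1 mg/h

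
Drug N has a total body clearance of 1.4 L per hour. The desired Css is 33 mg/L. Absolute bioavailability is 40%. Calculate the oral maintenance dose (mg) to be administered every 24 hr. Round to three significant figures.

2770 mg

D = CL × Css × τ / F = 1.400 × 33 × 24 / 0.4 = 2772 mg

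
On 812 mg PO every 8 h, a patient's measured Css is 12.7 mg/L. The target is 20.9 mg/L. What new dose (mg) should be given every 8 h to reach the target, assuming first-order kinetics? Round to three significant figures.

1340 mg

With linear kinetics, Css is proportional to dose rate (D/τ) at fixed clearance.
D₂ = D₁ × (Css,target / Css,current) = 812 × 20.9/12.7 = 1336 mg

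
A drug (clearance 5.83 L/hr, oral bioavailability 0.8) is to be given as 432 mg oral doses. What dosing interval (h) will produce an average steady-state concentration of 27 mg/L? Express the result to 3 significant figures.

2.20 h

F·D/τ = CL·Css → τ = F·D / (CL·Css).
τ = 0.8 × 432 / (5.83 × 27) = 2.196 h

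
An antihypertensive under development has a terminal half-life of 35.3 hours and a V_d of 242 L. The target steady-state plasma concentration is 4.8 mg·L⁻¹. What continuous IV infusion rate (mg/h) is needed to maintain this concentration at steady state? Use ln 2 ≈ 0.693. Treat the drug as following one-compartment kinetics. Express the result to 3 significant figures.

CL = 0.693 × Vd / t½ = 0.693 × 242.0 / 35.3 = 4.751 L/h
Infusion rate = CL × Css = 4.751 × 4.8 = 22.80 mg/h

22.8 mg/h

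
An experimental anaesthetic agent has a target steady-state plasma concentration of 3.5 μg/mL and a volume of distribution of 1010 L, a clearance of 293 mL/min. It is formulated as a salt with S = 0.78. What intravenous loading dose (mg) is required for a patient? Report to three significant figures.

4530 mg

LD is governed by Vd — clearance does not enter the loading-dose calculation.
LD = Vd × C / S = 1010 × 3.500 / 0.78 = 4532 mg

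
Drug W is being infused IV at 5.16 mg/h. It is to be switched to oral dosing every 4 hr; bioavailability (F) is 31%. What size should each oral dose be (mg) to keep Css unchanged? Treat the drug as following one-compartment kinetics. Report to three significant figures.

66.6 mg

To maintain the same Css, the systemic dosing rate must be unchanged: F·D/τ = infusion rate.
D = rate × τ / F = 5.16 × 4 / 0.31 = 66.58 mg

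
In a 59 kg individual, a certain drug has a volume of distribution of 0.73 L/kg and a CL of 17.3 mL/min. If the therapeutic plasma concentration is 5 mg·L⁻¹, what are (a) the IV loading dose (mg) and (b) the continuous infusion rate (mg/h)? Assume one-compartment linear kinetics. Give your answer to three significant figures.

Vd(total) = 59 kg × 0.73 L/kg = 43.07 L
Loading: fill Vd to C_target → 43.07 L × 5 mg/L = 215.4 mg
CL = 17.3 mL/min = 17.3 × 0.06 = 1.038 L/h
Infusion rate = 1.038 L/h × 5 mg/L = 5.190 mg/h

(a) 215 mg; (b) 5.19 mg/h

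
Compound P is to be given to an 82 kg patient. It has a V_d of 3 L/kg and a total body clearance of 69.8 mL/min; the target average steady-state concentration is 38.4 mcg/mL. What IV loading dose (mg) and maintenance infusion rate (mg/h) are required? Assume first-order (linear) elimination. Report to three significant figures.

Vd(total) = 82 kg × 3 L/kg = 246.0 L
LD = Vd · C_target = 246.0 × 38.4 = 9446 mg
CL = 69.8 mL/min = 69.8 × 0.06 = 4.188 L/h
Maintenance infusion rate = CL × Css = 4.188 × 38.4 = 160.8 mg/h

(a) 9450 mg; (b) 161 mg/h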